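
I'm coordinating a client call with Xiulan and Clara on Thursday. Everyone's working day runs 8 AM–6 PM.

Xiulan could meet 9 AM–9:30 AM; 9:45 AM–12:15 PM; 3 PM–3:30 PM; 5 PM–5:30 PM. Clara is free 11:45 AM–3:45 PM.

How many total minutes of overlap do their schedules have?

60

Xiulan ∩ Clara: 11:45-12:15, 15:00-15:30.
So the common availability across everyone is 11:45-12:15, 15:00-15:30.
Summing the common windows: 30 + 30 = 60 minutes.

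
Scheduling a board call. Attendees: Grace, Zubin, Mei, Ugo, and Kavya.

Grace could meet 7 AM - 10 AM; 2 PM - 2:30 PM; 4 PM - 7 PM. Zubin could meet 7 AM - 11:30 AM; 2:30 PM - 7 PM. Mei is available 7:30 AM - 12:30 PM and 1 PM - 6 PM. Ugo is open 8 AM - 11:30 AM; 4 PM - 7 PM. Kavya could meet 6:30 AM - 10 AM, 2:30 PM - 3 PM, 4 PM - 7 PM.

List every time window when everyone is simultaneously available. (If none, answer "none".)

Grace ∩ Zubin: 07:00-10:00, 16:00-19:00.
Grace ∩ Zubin ∩ Mei: 07:30-10:00, 16:00-18:00.
Grace ∩ Zubin ∩ Mei ∩ Ugo: 08:00-10:00, 16:00-18:00.
Grace ∩ Zubin ∩ Mei ∩ Ugo ∩ Kavya: 08:00-10:00, 16:00-18:00.
So the common availability across everyone is 08:00-10:00, 16:00-18:00.

08:00-10:00, 16:00-18:00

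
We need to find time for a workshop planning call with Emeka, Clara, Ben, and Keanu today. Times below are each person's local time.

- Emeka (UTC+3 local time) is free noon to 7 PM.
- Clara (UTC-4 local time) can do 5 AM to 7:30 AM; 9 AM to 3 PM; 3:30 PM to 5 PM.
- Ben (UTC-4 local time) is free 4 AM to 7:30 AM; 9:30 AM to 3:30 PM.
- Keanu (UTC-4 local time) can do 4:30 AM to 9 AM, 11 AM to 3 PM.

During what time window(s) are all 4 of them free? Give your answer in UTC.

Emeka in UTC: 09:00-16:00 (subtract 3h to convert from UTC+3).
Clara in UTC: 09:00-11:30, 13:00-19:00, 19:30-21:00 (add 4h to convert from UTC-4).
Ben in UTC: 08:00-11:30, 13:30-19:30 (add 4h to convert from UTC-4).
Keanu in UTC: 08:30-13:00, 15:00-19:00 (add 4h to convert from UTC-4).
Emeka ∩ Clara: 09:00-11:30, 13:00-16:00.
Emeka ∩ Clara ∩ Ben: 09:00-11:30, 13:30-16:00.
Emeka ∩ Clara ∩ Ben ∩ Keanu: 09:00-11:30, 15:00-16:00.

09:00-11:30, 15:00-16:00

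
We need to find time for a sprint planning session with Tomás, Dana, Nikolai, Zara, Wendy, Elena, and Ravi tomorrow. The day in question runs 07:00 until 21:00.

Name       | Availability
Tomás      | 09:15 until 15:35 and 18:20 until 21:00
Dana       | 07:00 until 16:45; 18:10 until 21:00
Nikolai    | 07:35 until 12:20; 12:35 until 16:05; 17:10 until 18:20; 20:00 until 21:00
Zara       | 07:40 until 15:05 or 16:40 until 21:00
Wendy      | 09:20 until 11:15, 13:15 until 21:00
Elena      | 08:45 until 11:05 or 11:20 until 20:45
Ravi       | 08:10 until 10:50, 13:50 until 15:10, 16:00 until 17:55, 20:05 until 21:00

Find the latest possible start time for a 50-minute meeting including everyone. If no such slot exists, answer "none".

Tomás ∩ Dana: 09:15-15:35, 18:20-21:00.
Tomás ∩ Dana ∩ Nikolai: 09:15-12:20, 12:35-15:35, 20:00-21:00.
Tomás ∩ Dana ∩ Nikolai ∩ Zara: 09:15-12:20, 12:35-15:05, 20:00-21:00.
Tomás ∩ Dana ∩ Nikolai ∩ Zara ∩ Wendy: 09:20-11:15, 13:15-15:05, 20:00-21:00.
Tomás ∩ Dana ∩ Nikolai ∩ Zara ∩ Wendy ∩ Elena: 09:20-11:05, 13:15-15:05, 20:00-20:45.
Tomás ∩ Dana ∩ Nikolai ∩ Zara ∩ Wendy ∩ Elena ∩ Ravi: 09:20-10:50, 13:50-15:05, 20:05-20:45.
Those are the intersection windows.
The last common window of at least 50 minutes is 13:50-15:05; a 50-minute meeting can start as late as 14:15 and still end by 15:05.

14:15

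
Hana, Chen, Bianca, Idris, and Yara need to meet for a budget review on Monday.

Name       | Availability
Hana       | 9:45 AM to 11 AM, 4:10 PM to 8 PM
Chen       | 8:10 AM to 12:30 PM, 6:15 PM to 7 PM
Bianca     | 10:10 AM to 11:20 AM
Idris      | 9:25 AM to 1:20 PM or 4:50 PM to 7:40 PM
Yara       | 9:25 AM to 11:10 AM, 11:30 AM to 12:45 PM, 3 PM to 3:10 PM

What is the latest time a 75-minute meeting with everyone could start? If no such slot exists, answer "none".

none

Hana ∩ Chen: 09:45-11:00, 18:15-19:00.
Hana ∩ Chen ∩ Bianca: 10:10-11:00.
Hana ∩ Chen ∩ Bianca ∩ Idris: 10:10-11:00.
Hana ∩ Chen ∩ Bianca ∩ Idris ∩ Yara: 10:10-11:00.
Those are the intersection windows.
No common window is at least 75 minutes long.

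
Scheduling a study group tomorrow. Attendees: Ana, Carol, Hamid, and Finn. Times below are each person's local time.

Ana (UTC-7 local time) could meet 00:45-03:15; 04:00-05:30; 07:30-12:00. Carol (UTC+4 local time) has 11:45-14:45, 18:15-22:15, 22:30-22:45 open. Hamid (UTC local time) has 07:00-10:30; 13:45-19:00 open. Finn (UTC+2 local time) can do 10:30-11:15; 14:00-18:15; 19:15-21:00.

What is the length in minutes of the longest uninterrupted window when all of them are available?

105

Ana in UTC: 07:45-10:15, 11:00-12:30, 14:30-19:00 (add 7h to convert from UTC-7).
Carol in UTC: 07:45-10:45, 14:15-18:15, 18:30-18:45 (subtract 4h to convert from UTC+4).
Hamid in UTC: 07:00-10:30, 13:45-19:00.
Finn in UTC: 08:30-09:15, 12:00-16:15, 17:15-19:00 (subtract 2h to convert from UTC+2).
Ana ∩ Carol: 07:45-10:15, 14:30-18:15, 18:30-18:45.
Ana ∩ Carol ∩ Hamid: 07:45-10:15, 14:30-18:15, 18:30-18:45.
Ana ∩ Carol ∩ Hamid ∩ Finn: 08:30-09:15, 14:30-16:15, 17:15-18:15, 18:30-18:45.
Those are the intersection windows.
The longest is 14:30-16:15 at 105 minutes.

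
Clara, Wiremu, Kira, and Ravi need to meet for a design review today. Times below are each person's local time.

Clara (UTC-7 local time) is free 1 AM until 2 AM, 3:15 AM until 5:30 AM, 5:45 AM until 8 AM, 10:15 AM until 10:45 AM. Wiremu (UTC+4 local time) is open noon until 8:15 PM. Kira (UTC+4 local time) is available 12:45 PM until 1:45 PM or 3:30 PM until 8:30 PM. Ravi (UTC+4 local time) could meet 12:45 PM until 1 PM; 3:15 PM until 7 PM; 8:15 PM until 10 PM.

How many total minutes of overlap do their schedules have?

210

Clara in UTC: 08:00-09:00, 10:15-12:30, 12:45-15:00, 17:15-17:45 (add 7h to convert from UTC-7).
Wiremu in UTC: 08:00-16:15 (subtract 4h to convert from UTC+4).
Kira in UTC: 08:45-09:45, 11:30-16:30 (subtract 4h to convert from UTC+4).
Ravi in UTC: 08:45-09:00, 11:15-15:00, 16:15-18:00 (subtract 4h to convert from UTC+4).
Clara ∩ Wiremu: 08:00-09:00, 10:15-12:30, 12:45-15:00.
Clara ∩ Wiremu ∩ Kira: 08:45-09:00, 11:30-12:30, 12:45-15:00.
Clara ∩ Wiremu ∩ Kira ∩ Ravi: 08:45-09:00, 11:30-12:30, 12:45-15:00.
Summing the common windows: 15 + 60 + 135 = 210 minutes.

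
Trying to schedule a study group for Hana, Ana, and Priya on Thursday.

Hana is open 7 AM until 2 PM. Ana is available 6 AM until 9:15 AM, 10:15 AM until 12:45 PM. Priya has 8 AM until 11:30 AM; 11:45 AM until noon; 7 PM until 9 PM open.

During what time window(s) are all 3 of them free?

08:00-09:15, 10:15-11:30, 11:45-12:00

Hana ∩ Ana: 07:00-09:15, 10:15-12:45.
Hana ∩ Ana ∩ Priya: 08:00-09:15, 10:15-11:30, 11:45-12:00.
Those are the intersection windows.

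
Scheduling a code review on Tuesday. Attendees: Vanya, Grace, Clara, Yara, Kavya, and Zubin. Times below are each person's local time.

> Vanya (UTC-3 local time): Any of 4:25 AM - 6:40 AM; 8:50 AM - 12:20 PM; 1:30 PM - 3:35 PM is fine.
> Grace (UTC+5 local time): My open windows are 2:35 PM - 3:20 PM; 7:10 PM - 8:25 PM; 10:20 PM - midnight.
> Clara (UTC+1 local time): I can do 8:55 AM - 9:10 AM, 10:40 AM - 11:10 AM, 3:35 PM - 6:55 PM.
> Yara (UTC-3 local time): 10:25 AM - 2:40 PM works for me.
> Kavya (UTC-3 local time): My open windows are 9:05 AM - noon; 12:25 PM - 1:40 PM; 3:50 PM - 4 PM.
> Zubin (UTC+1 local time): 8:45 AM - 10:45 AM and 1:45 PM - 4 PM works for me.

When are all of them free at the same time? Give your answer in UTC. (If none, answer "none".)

Vanya in UTC: 07:25-09:40, 11:50-15:20, 16:30-18:35 (add 3h to convert from UTC-3).
Grace in UTC: 09:35-10:20, 14:10-15:25, 17:20-19:00 (subtract 5h to convert from UTC+5).
Clara in UTC: 07:55-08:10, 09:40-10:10, 14:35-17:55 (subtract 1h to convert from UTC+1).
Yara in UTC: 13:25-17:40 (add 3h to convert from UTC-3).
Kavya in UTC: 12:05-15:00, 15:25-16:40, 18:50-19:00 (add 3h to convert from UTC-3).
Zubin in UTC: 07:45-09:45, 12:45-15:00 (subtract 1h to convert from UTC+1).
Vanya ∩ Grace: 09:35-09:40, 14:10-15:20, 17:20-18:35.
Vanya ∩ Grace ∩ Clara: 14:35-15:20, 17:20-17:55.
Vanya ∩ Grace ∩ Clara ∩ Yara: 14:35-15:20, 17:20-17:40.
Vanya ∩ Grace ∩ Clara ∩ Yara ∩ Kavya: 14:35-15:00.
Vanya ∩ Grace ∩ Clara ∩ Yara ∩ Kavya ∩ Zubin: 14:35-15:00.
So the common availability across everyone is 14:35-15:00.

14:35-15:00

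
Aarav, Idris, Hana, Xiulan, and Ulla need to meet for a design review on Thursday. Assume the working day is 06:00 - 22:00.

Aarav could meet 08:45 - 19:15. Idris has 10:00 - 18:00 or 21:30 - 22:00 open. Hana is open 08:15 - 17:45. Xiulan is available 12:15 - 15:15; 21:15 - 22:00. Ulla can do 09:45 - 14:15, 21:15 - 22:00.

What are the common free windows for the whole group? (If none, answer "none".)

12:15-14:15

Aarav ∩ Idris: 10:00-18:00.
Aarav ∩ Idris ∩ Hana: 10:00-17:45.
Aarav ∩ Idris ∩ Hana ∩ Xiulan: 12:15-15:15.
Aarav ∩ Idris ∩ Hana ∩ Xiulan ∩ Ulla: 12:15-14:15.
So the common availability across everyone is 12:15-14:15.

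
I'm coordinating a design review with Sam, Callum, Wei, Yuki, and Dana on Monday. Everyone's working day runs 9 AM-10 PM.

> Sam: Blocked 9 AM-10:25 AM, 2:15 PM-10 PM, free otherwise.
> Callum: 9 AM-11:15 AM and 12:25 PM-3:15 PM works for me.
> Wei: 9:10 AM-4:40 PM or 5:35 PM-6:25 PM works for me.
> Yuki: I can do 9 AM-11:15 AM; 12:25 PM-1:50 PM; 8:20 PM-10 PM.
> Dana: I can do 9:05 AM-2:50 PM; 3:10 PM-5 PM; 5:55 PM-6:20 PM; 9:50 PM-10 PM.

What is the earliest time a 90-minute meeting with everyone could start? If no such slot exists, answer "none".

none

Sam free: 10:25-14:15 (invert busy blocks within the working day).
Callum free: 09:00-11:15, 12:25-15:15.
Wei free: 09:10-16:40, 17:35-18:25.
Yuki free: 09:00-11:15, 12:25-13:50, 20:20-22:00.
Dana free: 09:05-14:50, 15:10-17:00, 17:55-18:20, 21:50-22:00.
Sam ∩ Callum: 10:25-11:15, 12:25-14:15.
Sam ∩ Callum ∩ Wei: 10:25-11:15, 12:25-14:15.
Sam ∩ Callum ∩ Wei ∩ Yuki: 10:25-11:15, 12:25-13:50.
Sam ∩ Callum ∩ Wei ∩ Yuki ∩ Dana: 10:25-11:15, 12:25-13:50.
Those are the intersection windows.
No common window is at least 90 minutes long.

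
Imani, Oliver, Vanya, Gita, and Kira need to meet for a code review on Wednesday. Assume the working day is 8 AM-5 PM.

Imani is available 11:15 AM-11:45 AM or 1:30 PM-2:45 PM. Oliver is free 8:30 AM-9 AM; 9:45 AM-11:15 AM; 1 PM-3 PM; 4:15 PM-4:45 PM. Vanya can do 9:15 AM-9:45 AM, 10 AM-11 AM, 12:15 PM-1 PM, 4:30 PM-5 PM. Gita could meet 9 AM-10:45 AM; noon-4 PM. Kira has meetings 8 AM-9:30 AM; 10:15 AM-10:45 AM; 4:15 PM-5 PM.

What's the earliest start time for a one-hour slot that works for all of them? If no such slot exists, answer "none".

none

Imani free: 11:15-11:45, 13:30-14:45.
Oliver free: 08:30-09:00, 09:45-11:15, 13:00-15:00, 16:15-16:45.
Vanya free: 09:15-09:45, 10:00-11:00, 12:15-13:00, 16:30-17:00.
Gita free: 09:00-10:45, 12:00-16:00.
Kira free: 09:30-10:15, 10:45-16:15 (invert busy blocks within the working day).
Imani ∩ Oliver: 13:30-14:45.
Imani ∩ Oliver ∩ Vanya: ∅.
Imani ∩ Oliver ∩ Vanya ∩ Gita: ∅.
Imani ∩ Oliver ∩ Vanya ∩ Gita ∩ Kira: ∅.
There is no time when everyone is free.
No common window is at least 60 minutes long.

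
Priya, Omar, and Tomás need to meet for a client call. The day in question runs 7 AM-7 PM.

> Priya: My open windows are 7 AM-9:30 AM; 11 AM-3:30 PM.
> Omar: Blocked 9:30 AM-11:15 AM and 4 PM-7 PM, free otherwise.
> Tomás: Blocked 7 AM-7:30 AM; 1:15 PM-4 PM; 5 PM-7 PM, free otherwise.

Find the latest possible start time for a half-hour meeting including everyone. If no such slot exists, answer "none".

12:45

Priya free: 07:00-09:30, 11:00-15:30.
Omar free: 07:00-09:30, 11:15-16:00 (invert busy blocks within the working day).
Tomás free: 07:30-13:15, 16:00-17:00 (invert busy blocks within the working day).
Priya ∩ Omar: 07:00-09:30, 11:15-15:30.
Priya ∩ Omar ∩ Tomás: 07:30-09:30, 11:15-13:15.
The last common window of at least 30 minutes is 11:15-13:15; a 30-minute meeting can start as late as 12:45 and still end by 13:15.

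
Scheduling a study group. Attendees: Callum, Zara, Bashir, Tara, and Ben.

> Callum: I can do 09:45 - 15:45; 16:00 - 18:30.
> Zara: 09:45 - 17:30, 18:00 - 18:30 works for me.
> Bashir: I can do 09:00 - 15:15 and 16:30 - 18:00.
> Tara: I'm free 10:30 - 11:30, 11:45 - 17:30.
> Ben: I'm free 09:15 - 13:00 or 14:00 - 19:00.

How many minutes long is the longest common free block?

Callum ∩ Zara: 09:45-15:45, 16:00-17:30, 18:00-18:30.
Callum ∩ Zara ∩ Bashir: 09:45-15:15, 16:30-17:30.
Callum ∩ Zara ∩ Bashir ∩ Tara: 10:30-11:30, 11:45-15:15, 16:30-17:30.
Callum ∩ Zara ∩ Bashir ∩ Tara ∩ Ben: 10:30-11:30, 11:45-13:00, 14:00-15:15, 16:30-17:30.
Those are the intersection windows.
The longest is 11:45-13:00 at 75 minutes.

75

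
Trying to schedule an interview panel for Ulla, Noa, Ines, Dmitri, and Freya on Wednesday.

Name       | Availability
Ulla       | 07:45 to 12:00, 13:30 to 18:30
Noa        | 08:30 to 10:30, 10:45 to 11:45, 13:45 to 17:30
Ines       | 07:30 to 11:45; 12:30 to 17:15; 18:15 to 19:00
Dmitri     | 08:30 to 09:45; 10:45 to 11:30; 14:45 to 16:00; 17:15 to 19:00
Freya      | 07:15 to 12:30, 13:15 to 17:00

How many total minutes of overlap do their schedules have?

Ulla ∩ Noa: 08:30-10:30, 10:45-11:45, 13:45-17:30.
Ulla ∩ Noa ∩ Ines: 08:30-10:30, 10:45-11:45, 13:45-17:15.
Ulla ∩ Noa ∩ Ines ∩ Dmitri: 08:30-09:45, 10:45-11:30, 14:45-16:00.
Ulla ∩ Noa ∩ Ines ∩ Dmitri ∩ Freya: 08:30-09:45, 10:45-11:30, 14:45-16:00.
So the common availability across everyone is 08:30-09:45, 10:45-11:30, 14:45-16:00.
Summing the common windows: 75 + 45 + 75 = 195 minutes.

195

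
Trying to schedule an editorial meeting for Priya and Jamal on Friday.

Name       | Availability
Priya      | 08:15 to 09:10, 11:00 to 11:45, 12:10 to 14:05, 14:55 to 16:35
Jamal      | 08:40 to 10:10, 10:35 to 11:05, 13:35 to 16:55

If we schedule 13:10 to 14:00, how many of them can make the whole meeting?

Priya can make the full 13:10-14:00 slot — that's 1.

1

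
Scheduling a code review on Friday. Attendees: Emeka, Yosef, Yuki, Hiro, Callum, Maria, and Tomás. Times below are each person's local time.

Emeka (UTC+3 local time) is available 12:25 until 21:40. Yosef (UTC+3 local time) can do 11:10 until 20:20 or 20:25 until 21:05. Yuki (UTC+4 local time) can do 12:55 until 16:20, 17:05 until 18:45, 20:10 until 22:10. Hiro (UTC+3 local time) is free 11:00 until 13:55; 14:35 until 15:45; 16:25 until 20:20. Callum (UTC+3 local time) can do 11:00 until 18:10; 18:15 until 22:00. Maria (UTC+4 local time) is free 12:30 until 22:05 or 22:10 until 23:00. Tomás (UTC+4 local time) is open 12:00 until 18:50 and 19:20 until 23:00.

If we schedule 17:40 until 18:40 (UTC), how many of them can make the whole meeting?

Emeka in UTC: 09:25-18:40 (subtract 3h to convert from UTC+3).
Yosef in UTC: 08:10-17:20, 17:25-18:05 (subtract 3h to convert from UTC+3).
Yuki in UTC: 08:55-12:20, 13:05-14:45, 16:10-18:10 (subtract 4h to convert from UTC+4).
Hiro in UTC: 08:00-10:55, 11:35-12:45, 13:25-17:20 (subtract 3h to convert from UTC+3).
Callum in UTC: 08:00-15:10, 15:15-19:00 (subtract 3h to convert from UTC+3).
Maria in UTC: 08:30-18:05, 18:10-19:00 (subtract 4h to convert from UTC+4).
Tomás in UTC: 08:00-14:50, 15:20-19:00 (subtract 4h to convert from UTC+4).
Emeka, Callum, and Tomás can make the full 17:40-18:40 slot — that's 3.

3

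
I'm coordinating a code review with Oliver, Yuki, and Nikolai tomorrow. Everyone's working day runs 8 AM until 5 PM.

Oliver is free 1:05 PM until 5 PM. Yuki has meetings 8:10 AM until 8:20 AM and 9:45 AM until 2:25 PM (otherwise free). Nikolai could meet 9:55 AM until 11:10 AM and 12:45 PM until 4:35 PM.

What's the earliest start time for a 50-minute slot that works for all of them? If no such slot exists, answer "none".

14:25

Oliver free: 13:05-17:00.
Yuki free: 08:00-08:10, 08:20-09:45, 14:25-17:00 (invert busy blocks within the working day).
Nikolai free: 09:55-11:10, 12:45-16:35.
Oliver ∩ Yuki: 14:25-17:00.
Oliver ∩ Yuki ∩ Nikolai: 14:25-16:35.
Those are the intersection windows.
The first common window of at least 50 minutes is 14:25-16:35, so the earliest start is 14:25.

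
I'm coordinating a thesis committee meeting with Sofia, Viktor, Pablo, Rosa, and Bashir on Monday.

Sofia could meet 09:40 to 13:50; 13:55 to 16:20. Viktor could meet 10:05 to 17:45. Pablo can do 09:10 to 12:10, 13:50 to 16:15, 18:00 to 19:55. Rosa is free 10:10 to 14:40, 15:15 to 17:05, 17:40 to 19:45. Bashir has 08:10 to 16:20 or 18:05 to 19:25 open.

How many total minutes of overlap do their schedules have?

225

Sofia ∩ Viktor: 10:05-13:50, 13:55-16:20.
Sofia ∩ Viktor ∩ Pablo: 10:05-12:10, 13:55-16:15.
Sofia ∩ Viktor ∩ Pablo ∩ Rosa: 10:10-12:10, 13:55-14:40, 15:15-16:15.
Sofia ∩ Viktor ∩ Pablo ∩ Rosa ∩ Bashir: 10:10-12:10, 13:55-14:40, 15:15-16:15.
Summing the common windows: 120 + 45 + 60 = 225 minutes.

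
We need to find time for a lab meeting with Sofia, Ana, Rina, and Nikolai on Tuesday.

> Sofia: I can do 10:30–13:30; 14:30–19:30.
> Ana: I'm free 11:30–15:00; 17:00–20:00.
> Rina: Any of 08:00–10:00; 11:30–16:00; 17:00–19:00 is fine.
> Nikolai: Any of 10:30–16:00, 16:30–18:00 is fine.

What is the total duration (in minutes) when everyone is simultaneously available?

210

Sofia ∩ Ana: 11:30-13:30, 14:30-15:00, 17:00-19:30.
Sofia ∩ Ana ∩ Rina: 11:30-13:30, 14:30-15:00, 17:00-19:00.
Sofia ∩ Ana ∩ Rina ∩ Nikolai: 11:30-13:30, 14:30-15:00, 17:00-18:00.
Summing the common windows: 120 + 30 + 60 = 210 minutes.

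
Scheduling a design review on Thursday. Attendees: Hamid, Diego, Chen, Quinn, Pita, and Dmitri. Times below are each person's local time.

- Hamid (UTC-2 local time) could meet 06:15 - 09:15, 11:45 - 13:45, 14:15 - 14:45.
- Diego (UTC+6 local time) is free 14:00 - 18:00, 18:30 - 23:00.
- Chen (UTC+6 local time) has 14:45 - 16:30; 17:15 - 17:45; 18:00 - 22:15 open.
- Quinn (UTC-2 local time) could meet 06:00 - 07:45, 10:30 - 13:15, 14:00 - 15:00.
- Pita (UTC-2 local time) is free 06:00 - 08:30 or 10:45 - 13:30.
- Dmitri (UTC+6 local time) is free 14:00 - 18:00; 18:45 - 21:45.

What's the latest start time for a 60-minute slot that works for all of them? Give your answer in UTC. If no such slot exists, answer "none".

14:15

Hamid in UTC: 08:15-11:15, 13:45-15:45, 16:15-16:45 (add 2h to convert from UTC-2).
Diego in UTC: 08:00-12:00, 12:30-17:00 (subtract 6h to convert from UTC+6).
Chen in UTC: 08:45-10:30, 11:15-11:45, 12:00-16:15 (subtract 6h to convert from UTC+6).
Quinn in UTC: 08:00-09:45, 12:30-15:15, 16:00-17:00 (add 2h to convert from UTC-2).
Pita in UTC: 08:00-10:30, 12:45-15:30 (add 2h to convert from UTC-2).
Dmitri in UTC: 08:00-12:00, 12:45-15:45 (subtract 6h to convert from UTC+6).
Hamid ∩ Diego: 08:15-11:15, 13:45-15:45, 16:15-16:45.
Hamid ∩ Diego ∩ Chen: 08:45-10:30, 13:45-15:45.
Hamid ∩ Diego ∩ Chen ∩ Quinn: 08:45-09:45, 13:45-15:15.
Hamid ∩ Diego ∩ Chen ∩ Quinn ∩ Pita: 08:45-09:45, 13:45-15:15.
Hamid ∩ Diego ∩ Chen ∩ Quinn ∩ Pita ∩ Dmitri: 08:45-09:45, 13:45-15:15.
The last common window of at least 60 minutes is 13:45-15:15; a 60-minute meeting can start as late as 14:15 and still end by 15:15.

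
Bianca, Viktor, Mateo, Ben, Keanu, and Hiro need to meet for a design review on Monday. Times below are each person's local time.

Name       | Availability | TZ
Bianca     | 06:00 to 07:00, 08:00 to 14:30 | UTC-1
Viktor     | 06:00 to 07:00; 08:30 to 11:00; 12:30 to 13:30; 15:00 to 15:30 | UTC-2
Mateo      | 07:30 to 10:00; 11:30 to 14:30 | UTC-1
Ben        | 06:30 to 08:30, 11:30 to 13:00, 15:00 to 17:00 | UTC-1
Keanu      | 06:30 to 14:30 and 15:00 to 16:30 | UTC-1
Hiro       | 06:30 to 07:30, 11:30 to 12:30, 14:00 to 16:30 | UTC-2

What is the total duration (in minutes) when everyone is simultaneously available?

0

Bianca in UTC: 07:00-08:00, 09:00-15:30 (add 1h to convert from UTC-1).
Viktor in UTC: 08:00-09:00, 10:30-13:00, 14:30-15:30, 17:00-17:30 (add 2h to convert from UTC-2).
Mateo in UTC: 08:30-11:00, 12:30-15:30 (add 1h to convert from UTC-1).
Ben in UTC: 07:30-09:30, 12:30-14:00, 16:00-18:00 (add 1h to convert from UTC-1).
Keanu in UTC: 07:30-15:30, 16:00-17:30 (add 1h to convert from UTC-1).
Hiro in UTC: 08:30-09:30, 13:30-14:30, 16:00-18:30 (add 2h to convert from UTC-2).
Bianca ∩ Viktor: 10:30-13:00, 14:30-15:30.
Bianca ∩ Viktor ∩ Mateo: 10:30-11:00, 12:30-13:00, 14:30-15:30.
Bianca ∩ Viktor ∩ Mateo ∩ Ben: 12:30-13:00.
Bianca ∩ Viktor ∩ Mateo ∩ Ben ∩ Keanu: 12:30-13:00.
Bianca ∩ Viktor ∩ Mateo ∩ Ben ∩ Keanu ∩ Hiro: ∅.
There is no time when everyone is free.
There is no common window, so the total is 0 minutes.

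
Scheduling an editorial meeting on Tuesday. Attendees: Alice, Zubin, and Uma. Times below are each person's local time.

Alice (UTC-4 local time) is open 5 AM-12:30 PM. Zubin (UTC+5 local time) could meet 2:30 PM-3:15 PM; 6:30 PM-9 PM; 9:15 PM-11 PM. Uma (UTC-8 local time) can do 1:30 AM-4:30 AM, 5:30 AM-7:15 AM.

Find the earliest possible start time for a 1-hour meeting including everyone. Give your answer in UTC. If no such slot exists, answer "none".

Alice in UTC: 09:00-16:30 (add 4h to convert from UTC-4).
Zubin in UTC: 09:30-10:15, 13:30-16:00, 16:15-18:00 (subtract 5h to convert from UTC+5).
Uma in UTC: 09:30-12:30, 13:30-15:15 (add 8h to convert from UTC-8).
Alice ∩ Zubin: 09:30-10:15, 13:30-16:00, 16:15-16:30.
Alice ∩ Zubin ∩ Uma: 09:30-10:15, 13:30-15:15.
The first common window of at least 60 minutes is 13:30-15:15, so the earliest start is 13:30.

13:30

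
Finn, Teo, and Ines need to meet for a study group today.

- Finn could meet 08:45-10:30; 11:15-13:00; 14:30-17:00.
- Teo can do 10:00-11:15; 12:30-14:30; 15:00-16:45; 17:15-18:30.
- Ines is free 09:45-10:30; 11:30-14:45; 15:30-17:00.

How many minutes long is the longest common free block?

75

Finn ∩ Teo: 10:00-10:30, 12:30-13:00, 15:00-16:45.
Finn ∩ Teo ∩ Ines: 10:00-10:30, 12:30-13:00, 15:30-16:45.
The longest is 15:30-16:45 at 75 minutes.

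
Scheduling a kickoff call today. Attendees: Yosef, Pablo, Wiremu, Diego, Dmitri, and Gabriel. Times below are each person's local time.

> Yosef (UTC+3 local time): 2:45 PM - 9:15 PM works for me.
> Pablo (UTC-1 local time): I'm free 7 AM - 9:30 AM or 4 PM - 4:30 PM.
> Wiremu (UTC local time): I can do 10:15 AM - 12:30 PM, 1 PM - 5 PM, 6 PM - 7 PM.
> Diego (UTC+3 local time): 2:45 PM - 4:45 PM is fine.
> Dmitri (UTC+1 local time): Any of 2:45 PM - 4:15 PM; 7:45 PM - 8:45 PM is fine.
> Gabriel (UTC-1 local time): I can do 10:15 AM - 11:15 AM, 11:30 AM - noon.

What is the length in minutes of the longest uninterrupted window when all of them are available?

0

Yosef in UTC: 11:45-18:15 (subtract 3h to convert from UTC+3).
Pablo in UTC: 08:00-10:30, 17:00-17:30 (add 1h to convert from UTC-1).
Wiremu in UTC: 10:15-12:30, 13:00-17:00, 18:00-19:00.
Diego in UTC: 11:45-13:45 (subtract 3h to convert from UTC+3).
Dmitri in UTC: 13:45-15:15, 18:45-19:45 (subtract 1h to convert from UTC+1).
Gabriel in UTC: 11:15-12:15, 12:30-13:00 (add 1h to convert from UTC-1).
Yosef ∩ Pablo: 17:00-17:30.
Yosef ∩ Pablo ∩ Wiremu: ∅.
Yosef ∩ Pablo ∩ Wiremu ∩ Diego: ∅.
Yosef ∩ Pablo ∩ Wiremu ∩ Diego ∩ Dmitri: ∅.
Yosef ∩ Pablo ∩ Wiremu ∩ Diego ∩ Dmitri ∩ Gabriel: ∅.
There is no time when everyone is free.
No common window exists, so the longest block is 0 minutes.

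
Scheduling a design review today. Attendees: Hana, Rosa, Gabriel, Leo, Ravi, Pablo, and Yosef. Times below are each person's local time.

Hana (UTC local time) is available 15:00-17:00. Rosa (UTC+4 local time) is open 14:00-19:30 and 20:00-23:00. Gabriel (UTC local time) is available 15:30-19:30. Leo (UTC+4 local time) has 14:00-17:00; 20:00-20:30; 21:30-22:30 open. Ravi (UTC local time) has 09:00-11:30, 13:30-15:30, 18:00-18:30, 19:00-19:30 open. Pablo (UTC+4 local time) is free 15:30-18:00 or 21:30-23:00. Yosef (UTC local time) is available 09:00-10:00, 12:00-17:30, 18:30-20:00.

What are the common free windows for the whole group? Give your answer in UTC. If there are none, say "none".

Hana in UTC: 15:00-17:00.
Rosa in UTC: 10:00-15:30, 16:00-19:00 (subtract 4h to convert from UTC+4).
Gabriel in UTC: 15:30-19:30.
Leo in UTC: 10:00-13:00, 16:00-16:30, 17:30-18:30 (subtract 4h to convert from UTC+4).
Ravi in UTC: 09:00-11:30, 13:30-15:30, 18:00-18:30, 19:00-19:30.
Pablo in UTC: 11:30-14:00, 17:30-19:00 (subtract 4h to convert from UTC+4).
Yosef in UTC: 09:00-10:00, 12:00-17:30, 18:30-20:00.
Hana ∩ Rosa: 15:00-15:30, 16:00-17:00.
Hana ∩ Rosa ∩ Gabriel: 16:00-17:00.
Hana ∩ Rosa ∩ Gabriel ∩ Leo: 16:00-16:30.
Hana ∩ Rosa ∩ Gabriel ∩ Leo ∩ Ravi: ∅.
Hana ∩ Rosa ∩ Gabriel ∩ Leo ∩ Ravi ∩ Pablo: ∅.
Hana ∩ Rosa ∩ Gabriel ∩ Leo ∩ Ravi ∩ Pablo ∩ Yosef: ∅.
There is no time when everyone is free.

none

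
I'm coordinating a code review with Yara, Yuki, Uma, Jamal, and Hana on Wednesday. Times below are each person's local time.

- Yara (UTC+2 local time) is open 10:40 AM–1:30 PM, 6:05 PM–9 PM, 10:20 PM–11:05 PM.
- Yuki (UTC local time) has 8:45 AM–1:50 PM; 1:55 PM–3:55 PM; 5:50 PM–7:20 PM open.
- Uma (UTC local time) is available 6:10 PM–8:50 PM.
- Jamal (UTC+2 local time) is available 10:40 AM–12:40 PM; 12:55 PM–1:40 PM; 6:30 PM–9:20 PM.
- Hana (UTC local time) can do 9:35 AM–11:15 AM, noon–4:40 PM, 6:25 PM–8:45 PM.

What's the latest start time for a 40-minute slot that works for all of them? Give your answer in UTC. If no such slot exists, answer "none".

Yara in UTC: 08:40-11:30, 16:05-19:00, 20:20-21:05 (subtract 2h to convert from UTC+2).
Yuki in UTC: 08:45-13:50, 13:55-15:55, 17:50-19:20.
Uma in UTC: 18:10-20:50.
Jamal in UTC: 08:40-10:40, 10:55-11:40, 16:30-19:20 (subtract 2h to convert from UTC+2).
Hana in UTC: 09:35-11:15, 12:00-16:40, 18:25-20:45.
Yara ∩ Yuki: 08:45-11:30, 17:50-19:00.
Yara ∩ Yuki ∩ Uma: 18:10-19:00.
Yara ∩ Yuki ∩ Uma ∩ Jamal: 18:10-19:00.
Yara ∩ Yuki ∩ Uma ∩ Jamal ∩ Hana: 18:25-19:00.
No common window is at least 40 minutes long.

none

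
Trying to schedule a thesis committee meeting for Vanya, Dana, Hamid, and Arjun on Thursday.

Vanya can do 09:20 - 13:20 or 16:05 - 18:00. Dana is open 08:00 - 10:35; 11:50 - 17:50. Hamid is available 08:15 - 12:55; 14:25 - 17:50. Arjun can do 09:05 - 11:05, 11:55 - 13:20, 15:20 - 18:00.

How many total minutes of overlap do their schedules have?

240

Vanya ∩ Dana: 09:20-10:35, 11:50-13:20, 16:05-17:50.
Vanya ∩ Dana ∩ Hamid: 09:20-10:35, 11:50-12:55, 16:05-17:50.
Vanya ∩ Dana ∩ Hamid ∩ Arjun: 09:20-10:35, 11:55-12:55, 16:05-17:50.
Summing the common windows: 75 + 60 + 105 = 240 minutes.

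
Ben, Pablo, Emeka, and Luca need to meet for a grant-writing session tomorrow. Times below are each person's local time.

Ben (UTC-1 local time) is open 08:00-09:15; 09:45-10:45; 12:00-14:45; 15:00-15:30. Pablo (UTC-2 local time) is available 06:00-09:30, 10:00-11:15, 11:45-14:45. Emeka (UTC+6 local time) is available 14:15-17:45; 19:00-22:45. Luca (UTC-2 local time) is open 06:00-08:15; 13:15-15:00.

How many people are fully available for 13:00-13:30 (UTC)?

Ben in UTC: 09:00-10:15, 10:45-11:45, 13:00-15:45, 16:00-16:30 (add 1h to convert from UTC-1).
Pablo in UTC: 08:00-11:30, 12:00-13:15, 13:45-16:45 (add 2h to convert from UTC-2).
Emeka in UTC: 08:15-11:45, 13:00-16:45 (subtract 6h to convert from UTC+6).
Luca in UTC: 08:00-10:15, 15:15-17:00 (add 2h to convert from UTC-2).
Ben and Emeka can make the full 13:00-13:30 slot — that's 2.

2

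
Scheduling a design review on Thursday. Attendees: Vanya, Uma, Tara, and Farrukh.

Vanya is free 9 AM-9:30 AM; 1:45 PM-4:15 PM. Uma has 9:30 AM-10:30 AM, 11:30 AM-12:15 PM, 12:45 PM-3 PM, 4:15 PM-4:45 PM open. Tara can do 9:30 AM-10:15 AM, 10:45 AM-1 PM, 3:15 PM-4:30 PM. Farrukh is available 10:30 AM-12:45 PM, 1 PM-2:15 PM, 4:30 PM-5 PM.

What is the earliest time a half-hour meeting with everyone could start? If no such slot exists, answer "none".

Vanya ∩ Uma: 13:45-15:00.
Vanya ∩ Uma ∩ Tara: ∅.
Vanya ∩ Uma ∩ Tara ∩ Farrukh: ∅.
There is no time when everyone is free.
No common window is at least 30 minutes long.

none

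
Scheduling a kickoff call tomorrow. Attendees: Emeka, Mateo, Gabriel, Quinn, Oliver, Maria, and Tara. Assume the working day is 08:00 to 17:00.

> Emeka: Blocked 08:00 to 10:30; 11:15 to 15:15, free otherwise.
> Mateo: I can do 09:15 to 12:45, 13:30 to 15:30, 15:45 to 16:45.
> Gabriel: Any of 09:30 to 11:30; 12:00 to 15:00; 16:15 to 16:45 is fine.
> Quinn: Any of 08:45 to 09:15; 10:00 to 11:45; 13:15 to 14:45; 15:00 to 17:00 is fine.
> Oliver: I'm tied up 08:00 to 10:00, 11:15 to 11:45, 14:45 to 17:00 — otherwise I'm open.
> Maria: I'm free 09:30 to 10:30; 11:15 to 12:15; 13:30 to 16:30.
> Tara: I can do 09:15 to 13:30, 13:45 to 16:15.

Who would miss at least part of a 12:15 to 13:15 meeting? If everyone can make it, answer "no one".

Emeka, Maria, Mateo, Quinn

Emeka free: 10:30-11:15, 15:15-17:00 (invert busy blocks within the working day).
Mateo free: 09:15-12:45, 13:30-15:30, 15:45-16:45.
Gabriel free: 09:30-11:30, 12:00-15:00, 16:15-16:45.
Quinn free: 08:45-09:15, 10:00-11:45, 13:15-14:45, 15:00-17:00.
Oliver free: 10:00-11:15, 11:45-14:45 (invert busy blocks within the working day).
Maria free: 09:30-10:30, 11:15-12:15, 13:30-16:30.
Tara free: 09:15-13:30, 13:45-16:15.
Emeka: not fully free for 12:15-13:15. Mateo: not fully free for 12:15-13:15. Gabriel: free for 12:15-13:15. Quinn: not fully free for 12:15-13:15. Oliver: free for 12:15-13:15. Maria: not fully free for 12:15-13:15. Tara: free for 12:15-13:15.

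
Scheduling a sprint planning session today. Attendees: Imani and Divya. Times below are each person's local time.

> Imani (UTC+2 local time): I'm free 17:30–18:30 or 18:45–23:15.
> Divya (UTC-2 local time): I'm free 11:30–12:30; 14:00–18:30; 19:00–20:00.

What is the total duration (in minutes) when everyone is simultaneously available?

270

Imani in UTC: 15:30-16:30, 16:45-21:15 (subtract 2h to convert from UTC+2).
Divya in UTC: 13:30-14:30, 16:00-20:30, 21:00-22:00 (add 2h to convert from UTC-2).
Imani ∩ Divya: 16:00-16:30, 16:45-20:30, 21:00-21:15.
Those are the intersection windows.
Summing the common windows: 30 + 225 + 15 = 270 minutes.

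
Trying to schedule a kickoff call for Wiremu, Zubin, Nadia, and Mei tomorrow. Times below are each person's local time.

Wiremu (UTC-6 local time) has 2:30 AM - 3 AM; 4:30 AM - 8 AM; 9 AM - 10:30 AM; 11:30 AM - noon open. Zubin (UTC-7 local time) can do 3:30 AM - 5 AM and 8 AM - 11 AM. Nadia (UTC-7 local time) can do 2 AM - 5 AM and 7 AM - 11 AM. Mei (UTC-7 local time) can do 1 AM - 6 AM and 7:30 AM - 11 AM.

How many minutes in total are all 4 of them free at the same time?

210

Wiremu in UTC: 08:30-09:00, 10:30-14:00, 15:00-16:30, 17:30-18:00 (add 6h to convert from UTC-6).
Zubin in UTC: 10:30-12:00, 15:00-18:00 (add 7h to convert from UTC-7).
Nadia in UTC: 09:00-12:00, 14:00-18:00 (add 7h to convert from UTC-7).
Mei in UTC: 08:00-13:00, 14:30-18:00 (add 7h to convert from UTC-7).
Wiremu ∩ Zubin: 10:30-12:00, 15:00-16:30, 17:30-18:00.
Wiremu ∩ Zubin ∩ Nadia: 10:30-12:00, 15:00-16:30, 17:30-18:00.
Wiremu ∩ Zubin ∩ Nadia ∩ Mei: 10:30-12:00, 15:00-16:30, 17:30-18:00.
Summing the common windows: 90 + 90 + 30 = 210 minutes.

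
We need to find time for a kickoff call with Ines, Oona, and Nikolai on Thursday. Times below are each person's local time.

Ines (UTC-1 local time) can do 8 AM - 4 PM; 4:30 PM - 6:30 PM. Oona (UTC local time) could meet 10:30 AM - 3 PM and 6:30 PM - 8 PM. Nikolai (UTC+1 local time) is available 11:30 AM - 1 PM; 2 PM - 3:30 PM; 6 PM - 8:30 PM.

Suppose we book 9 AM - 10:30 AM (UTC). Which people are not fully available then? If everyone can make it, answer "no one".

Ines in UTC: 09:00-17:00, 17:30-19:30 (add 1h to convert from UTC-1).
Oona in UTC: 10:30-15:00, 18:30-20:00.
Nikolai in UTC: 10:30-12:00, 13:00-14:30, 17:00-19:30 (subtract 1h to convert from UTC+1).
Ines: free for 09:00-10:30. Oona: not fully free for 09:00-10:30. Nikolai: not fully free for 09:00-10:30.

Nikolai, Oona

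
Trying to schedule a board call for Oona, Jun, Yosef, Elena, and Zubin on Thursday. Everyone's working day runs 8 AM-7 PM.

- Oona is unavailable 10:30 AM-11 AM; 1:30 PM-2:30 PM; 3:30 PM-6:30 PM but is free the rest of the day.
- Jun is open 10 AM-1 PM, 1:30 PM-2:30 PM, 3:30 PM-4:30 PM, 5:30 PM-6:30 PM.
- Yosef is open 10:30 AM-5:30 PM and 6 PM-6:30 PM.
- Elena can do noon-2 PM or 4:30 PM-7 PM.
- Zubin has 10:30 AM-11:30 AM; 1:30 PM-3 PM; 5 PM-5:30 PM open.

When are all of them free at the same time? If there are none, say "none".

Oona free: 08:00-10:30, 11:00-13:30, 14:30-15:30, 18:30-19:00 (invert busy blocks within the working day).
Jun free: 10:00-13:00, 13:30-14:30, 15:30-16:30, 17:30-18:30.
Yosef free: 10:30-17:30, 18:00-18:30.
Elena free: 12:00-14:00, 16:30-19:00.
Zubin free: 10:30-11:30, 13:30-15:00, 17:00-17:30.
Oona ∩ Jun: 10:00-10:30, 11:00-13:00.
Oona ∩ Jun ∩ Yosef: 11:00-13:00.
Oona ∩ Jun ∩ Yosef ∩ Elena: 12:00-13:00.
Oona ∩ Jun ∩ Yosef ∩ Elena ∩ Zubin: ∅.
There is no time when everyone is free.

none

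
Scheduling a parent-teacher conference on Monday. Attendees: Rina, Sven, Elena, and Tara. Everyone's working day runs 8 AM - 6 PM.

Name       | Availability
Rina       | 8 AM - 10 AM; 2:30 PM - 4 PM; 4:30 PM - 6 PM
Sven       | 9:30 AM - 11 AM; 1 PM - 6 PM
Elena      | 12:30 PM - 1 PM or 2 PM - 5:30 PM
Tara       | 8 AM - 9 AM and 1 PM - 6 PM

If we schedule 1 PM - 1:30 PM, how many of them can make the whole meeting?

Sven and Tara can make the full 13:00-13:30 slot — that's 2.

2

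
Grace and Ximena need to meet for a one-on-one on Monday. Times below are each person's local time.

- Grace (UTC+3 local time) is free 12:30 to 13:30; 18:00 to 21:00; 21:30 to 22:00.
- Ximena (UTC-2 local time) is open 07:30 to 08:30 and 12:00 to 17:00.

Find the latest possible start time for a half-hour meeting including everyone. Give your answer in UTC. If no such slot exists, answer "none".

Grace in UTC: 09:30-10:30, 15:00-18:00, 18:30-19:00 (subtract 3h to convert from UTC+3).
Ximena in UTC: 09:30-10:30, 14:00-19:00 (add 2h to convert from UTC-2).
Grace ∩ Ximena: 09:30-10:30, 15:00-18:00, 18:30-19:00.
Those are the intersection windows.
The last common window of at least 30 minutes is 18:30-19:00; a 30-minute meeting can start as late as 18:30 and still end by 19:00.

18:30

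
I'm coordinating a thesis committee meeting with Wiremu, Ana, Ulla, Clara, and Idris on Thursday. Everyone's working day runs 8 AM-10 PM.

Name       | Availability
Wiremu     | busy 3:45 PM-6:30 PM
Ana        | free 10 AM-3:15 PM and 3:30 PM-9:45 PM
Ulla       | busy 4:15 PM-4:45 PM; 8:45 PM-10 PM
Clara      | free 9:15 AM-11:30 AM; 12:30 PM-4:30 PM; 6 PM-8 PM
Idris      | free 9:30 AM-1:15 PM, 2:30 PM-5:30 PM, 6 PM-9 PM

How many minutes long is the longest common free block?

90

Wiremu free: 08:00-15:45, 18:30-22:00 (invert busy blocks within the working day).
Ana free: 10:00-15:15, 15:30-21:45.
Ulla free: 08:00-16:15, 16:45-20:45 (invert busy blocks within the working day).
Clara free: 09:15-11:30, 12:30-16:30, 18:00-20:00.
Idris free: 09:30-13:15, 14:30-17:30, 18:00-21:00.
Wiremu ∩ Ana: 10:00-15:15, 15:30-15:45, 18:30-21:45.
Wiremu ∩ Ana ∩ Ulla: 10:00-15:15, 15:30-15:45, 18:30-20:45.
Wiremu ∩ Ana ∩ Ulla ∩ Clara: 10:00-11:30, 12:30-15:15, 15:30-15:45, 18:30-20:00.
Wiremu ∩ Ana ∩ Ulla ∩ Clara ∩ Idris: 10:00-11:30, 12:30-13:15, 14:30-15:15, 15:30-15:45, 18:30-20:00.
The longest is 10:00-11:30 at 90 minutes.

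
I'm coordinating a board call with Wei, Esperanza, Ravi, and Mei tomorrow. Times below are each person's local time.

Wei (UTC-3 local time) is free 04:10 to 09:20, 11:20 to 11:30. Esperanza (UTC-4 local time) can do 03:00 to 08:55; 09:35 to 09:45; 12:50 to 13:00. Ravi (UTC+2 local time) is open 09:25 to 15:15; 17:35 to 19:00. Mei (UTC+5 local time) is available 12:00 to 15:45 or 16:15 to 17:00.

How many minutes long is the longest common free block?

200

Wei in UTC: 07:10-12:20, 14:20-14:30 (add 3h to convert from UTC-3).
Esperanza in UTC: 07:00-12:55, 13:35-13:45, 16:50-17:00 (add 4h to convert from UTC-4).
Ravi in UTC: 07:25-13:15, 15:35-17:00 (subtract 2h to convert from UTC+2).
Mei in UTC: 07:00-10:45, 11:15-12:00 (subtract 5h to convert from UTC+5).
Wei ∩ Esperanza: 07:10-12:20.
Wei ∩ Esperanza ∩ Ravi: 07:25-12:20.
Wei ∩ Esperanza ∩ Ravi ∩ Mei: 07:25-10:45, 11:15-12:00.
The longest is 07:25-10:45 at 200 minutes.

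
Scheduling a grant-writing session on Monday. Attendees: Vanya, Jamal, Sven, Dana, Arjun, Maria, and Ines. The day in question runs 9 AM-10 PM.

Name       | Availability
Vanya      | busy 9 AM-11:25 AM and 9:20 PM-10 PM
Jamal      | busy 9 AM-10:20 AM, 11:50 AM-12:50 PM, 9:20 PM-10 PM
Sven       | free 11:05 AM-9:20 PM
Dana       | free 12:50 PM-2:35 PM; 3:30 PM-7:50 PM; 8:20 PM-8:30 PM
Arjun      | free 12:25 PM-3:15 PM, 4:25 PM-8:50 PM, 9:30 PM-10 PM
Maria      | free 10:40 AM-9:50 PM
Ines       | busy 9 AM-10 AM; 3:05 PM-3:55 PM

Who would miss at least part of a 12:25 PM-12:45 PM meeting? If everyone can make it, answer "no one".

Dana, Jamal

Vanya free: 11:25-21:20 (invert busy blocks within the working day).
Jamal free: 10:20-11:50, 12:50-21:20 (invert busy blocks within the working day).
Sven free: 11:05-21:20.
Dana free: 12:50-14:35, 15:30-19:50, 20:20-20:30.
Arjun free: 12:25-15:15, 16:25-20:50, 21:30-22:00.
Maria free: 10:40-21:50.
Ines free: 10:00-15:05, 15:55-22:00 (invert busy blocks within the working day).
Vanya: free for 12:25-12:45. Jamal: not fully free for 12:25-12:45. Sven: free for 12:25-12:45. Dana: not fully free for 12:25-12:45. Arjun: free for 12:25-12:45. Maria: free for 12:25-12:45. Ines: free for 12:25-12:45.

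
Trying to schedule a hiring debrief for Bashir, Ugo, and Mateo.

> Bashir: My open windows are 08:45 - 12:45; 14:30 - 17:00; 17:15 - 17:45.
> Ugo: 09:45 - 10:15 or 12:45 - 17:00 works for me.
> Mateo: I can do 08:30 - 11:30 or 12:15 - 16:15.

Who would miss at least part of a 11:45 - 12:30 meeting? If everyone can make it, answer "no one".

Mateo, Ugo

Bashir: free for 11:45-12:30. Ugo: not fully free for 11:45-12:30. Mateo: not fully free for 11:45-12:30.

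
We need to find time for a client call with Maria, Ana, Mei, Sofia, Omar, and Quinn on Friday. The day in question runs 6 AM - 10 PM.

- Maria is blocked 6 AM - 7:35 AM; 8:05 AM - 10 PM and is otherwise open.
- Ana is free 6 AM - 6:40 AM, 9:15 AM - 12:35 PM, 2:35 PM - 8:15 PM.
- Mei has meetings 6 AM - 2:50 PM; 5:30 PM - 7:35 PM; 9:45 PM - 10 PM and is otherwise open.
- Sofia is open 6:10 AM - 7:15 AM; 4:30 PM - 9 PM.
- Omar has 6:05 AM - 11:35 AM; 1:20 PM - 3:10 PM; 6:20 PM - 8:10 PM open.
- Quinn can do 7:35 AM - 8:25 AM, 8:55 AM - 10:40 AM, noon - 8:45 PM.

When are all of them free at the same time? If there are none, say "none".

none

Maria free: 07:35-08:05 (invert busy blocks within the working day).
Ana free: 06:00-06:40, 09:15-12:35, 14:35-20:15.
Mei free: 14:50-17:30, 19:35-21:45 (invert busy blocks within the working day).
Sofia free: 06:10-07:15, 16:30-21:00.
Omar free: 06:05-11:35, 13:20-15:10, 18:20-20:10.
Quinn free: 07:35-08:25, 08:55-10:40, 12:00-20:45.
Maria ∩ Ana: ∅.
Maria ∩ Ana ∩ Mei: ∅.
Maria ∩ Ana ∩ Mei ∩ Sofia: ∅.
Maria ∩ Ana ∩ Mei ∩ Sofia ∩ Omar: ∅.
Maria ∩ Ana ∩ Mei ∩ Sofia ∩ Omar ∩ Quinn: ∅.
There is no time when everyone is free.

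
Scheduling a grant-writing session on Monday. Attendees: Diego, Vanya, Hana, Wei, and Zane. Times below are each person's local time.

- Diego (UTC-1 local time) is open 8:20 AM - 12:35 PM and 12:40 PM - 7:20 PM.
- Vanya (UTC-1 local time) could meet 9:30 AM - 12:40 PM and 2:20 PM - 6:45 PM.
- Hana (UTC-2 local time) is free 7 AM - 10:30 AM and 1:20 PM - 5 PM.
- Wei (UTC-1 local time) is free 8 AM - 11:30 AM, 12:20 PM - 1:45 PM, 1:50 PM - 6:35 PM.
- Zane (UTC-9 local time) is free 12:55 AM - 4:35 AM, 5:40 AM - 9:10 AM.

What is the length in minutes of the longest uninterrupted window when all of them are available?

170

Diego in UTC: 09:20-13:35, 13:40-20:20 (add 1h to convert from UTC-1).
Vanya in UTC: 10:30-13:40, 15:20-19:45 (add 1h to convert from UTC-1).
Hana in UTC: 09:00-12:30, 15:20-19:00 (add 2h to convert from UTC-2).
Wei in UTC: 09:00-12:30, 13:20-14:45, 14:50-19:35 (add 1h to convert from UTC-1).
Zane in UTC: 09:55-13:35, 14:40-18:10 (add 9h to convert from UTC-9).
Diego ∩ Vanya: 10:30-13:35, 15:20-19:45.
Diego ∩ Vanya ∩ Hana: 10:30-12:30, 15:20-19:00.
Diego ∩ Vanya ∩ Hana ∩ Wei: 10:30-12:30, 15:20-19:00.
Diego ∩ Vanya ∩ Hana ∩ Wei ∩ Zane: 10:30-12:30, 15:20-18:10.
Those are the intersection windows.
The longest is 15:20-18:10 at 170 minutes.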